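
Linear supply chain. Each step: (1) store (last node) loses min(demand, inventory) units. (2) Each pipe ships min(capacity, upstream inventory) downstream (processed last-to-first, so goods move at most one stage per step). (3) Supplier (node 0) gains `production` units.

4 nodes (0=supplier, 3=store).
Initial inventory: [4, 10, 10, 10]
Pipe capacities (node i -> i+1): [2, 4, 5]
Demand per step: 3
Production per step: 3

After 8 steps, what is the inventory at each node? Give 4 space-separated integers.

Step 1: demand=3,sold=3 ship[2->3]=5 ship[1->2]=4 ship[0->1]=2 prod=3 -> inv=[5 8 9 12]
Step 2: demand=3,sold=3 ship[2->3]=5 ship[1->2]=4 ship[0->1]=2 prod=3 -> inv=[6 6 8 14]
Step 3: demand=3,sold=3 ship[2->3]=5 ship[1->2]=4 ship[0->1]=2 prod=3 -> inv=[7 4 7 16]
Step 4: demand=3,sold=3 ship[2->3]=5 ship[1->2]=4 ship[0->1]=2 prod=3 -> inv=[8 2 6 18]
Step 5: demand=3,sold=3 ship[2->3]=5 ship[1->2]=2 ship[0->1]=2 prod=3 -> inv=[9 2 3 20]
Step 6: demand=3,sold=3 ship[2->3]=3 ship[1->2]=2 ship[0->1]=2 prod=3 -> inv=[10 2 2 20]
Step 7: demand=3,sold=3 ship[2->3]=2 ship[1->2]=2 ship[0->1]=2 prod=3 -> inv=[11 2 2 19]
Step 8: demand=3,sold=3 ship[2->3]=2 ship[1->2]=2 ship[0->1]=2 prod=3 -> inv=[12 2 2 18]

12 2 2 18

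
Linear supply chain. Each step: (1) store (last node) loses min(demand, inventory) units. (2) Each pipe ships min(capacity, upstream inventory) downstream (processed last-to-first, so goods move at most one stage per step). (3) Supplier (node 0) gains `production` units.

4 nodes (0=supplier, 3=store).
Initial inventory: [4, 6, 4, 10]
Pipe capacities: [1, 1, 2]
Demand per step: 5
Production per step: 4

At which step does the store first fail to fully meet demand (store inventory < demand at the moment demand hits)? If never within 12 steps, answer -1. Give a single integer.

Step 1: demand=5,sold=5 ship[2->3]=2 ship[1->2]=1 ship[0->1]=1 prod=4 -> [7 6 3 7]
Step 2: demand=5,sold=5 ship[2->3]=2 ship[1->2]=1 ship[0->1]=1 prod=4 -> [10 6 2 4]
Step 3: demand=5,sold=4 ship[2->3]=2 ship[1->2]=1 ship[0->1]=1 prod=4 -> [13 6 1 2]
Step 4: demand=5,sold=2 ship[2->3]=1 ship[1->2]=1 ship[0->1]=1 prod=4 -> [16 6 1 1]
Step 5: demand=5,sold=1 ship[2->3]=1 ship[1->2]=1 ship[0->1]=1 prod=4 -> [19 6 1 1]
Step 6: demand=5,sold=1 ship[2->3]=1 ship[1->2]=1 ship[0->1]=1 prod=4 -> [22 6 1 1]
Step 7: demand=5,sold=1 ship[2->3]=1 ship[1->2]=1 ship[0->1]=1 prod=4 -> [25 6 1 1]
Step 8: demand=5,sold=1 ship[2->3]=1 ship[1->2]=1 ship[0->1]=1 prod=4 -> [28 6 1 1]
Step 9: demand=5,sold=1 ship[2->3]=1 ship[1->2]=1 ship[0->1]=1 prod=4 -> [31 6 1 1]
Step 10: demand=5,sold=1 ship[2->3]=1 ship[1->2]=1 ship[0->1]=1 prod=4 -> [34 6 1 1]
Step 11: demand=5,sold=1 ship[2->3]=1 ship[1->2]=1 ship[0->1]=1 prod=4 -> [37 6 1 1]
Step 12: demand=5,sold=1 ship[2->3]=1 ship[1->2]=1 ship[0->1]=1 prod=4 -> [40 6 1 1]
First stockout at step 3

3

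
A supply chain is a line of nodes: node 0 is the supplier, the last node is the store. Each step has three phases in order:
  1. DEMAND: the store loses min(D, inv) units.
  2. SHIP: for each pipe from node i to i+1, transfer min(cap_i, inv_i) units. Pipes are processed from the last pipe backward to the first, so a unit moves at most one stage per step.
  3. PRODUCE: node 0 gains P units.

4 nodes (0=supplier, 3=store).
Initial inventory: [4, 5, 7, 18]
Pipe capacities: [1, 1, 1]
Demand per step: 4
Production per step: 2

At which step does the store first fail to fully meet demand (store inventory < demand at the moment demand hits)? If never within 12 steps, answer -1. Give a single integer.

Step 1: demand=4,sold=4 ship[2->3]=1 ship[1->2]=1 ship[0->1]=1 prod=2 -> [5 5 7 15]
Step 2: demand=4,sold=4 ship[2->3]=1 ship[1->2]=1 ship[0->1]=1 prod=2 -> [6 5 7 12]
Step 3: demand=4,sold=4 ship[2->3]=1 ship[1->2]=1 ship[0->1]=1 prod=2 -> [7 5 7 9]
Step 4: demand=4,sold=4 ship[2->3]=1 ship[1->2]=1 ship[0->1]=1 prod=2 -> [8 5 7 6]
Step 5: demand=4,sold=4 ship[2->3]=1 ship[1->2]=1 ship[0->1]=1 prod=2 -> [9 5 7 3]
Step 6: demand=4,sold=3 ship[2->3]=1 ship[1->2]=1 ship[0->1]=1 prod=2 -> [10 5 7 1]
Step 7: demand=4,sold=1 ship[2->3]=1 ship[1->2]=1 ship[0->1]=1 prod=2 -> [11 5 7 1]
Step 8: demand=4,sold=1 ship[2->3]=1 ship[1->2]=1 ship[0->1]=1 prod=2 -> [12 5 7 1]
Step 9: demand=4,sold=1 ship[2->3]=1 ship[1->2]=1 ship[0->1]=1 prod=2 -> [13 5 7 1]
Step 10: demand=4,sold=1 ship[2->3]=1 ship[1->2]=1 ship[0->1]=1 prod=2 -> [14 5 7 1]
Step 11: demand=4,sold=1 ship[2->3]=1 ship[1->2]=1 ship[0->1]=1 prod=2 -> [15 5 7 1]
Step 12: demand=4,sold=1 ship[2->3]=1 ship[1->2]=1 ship[0->1]=1 prod=2 -> [16 5 7 1]
First stockout at step 6

6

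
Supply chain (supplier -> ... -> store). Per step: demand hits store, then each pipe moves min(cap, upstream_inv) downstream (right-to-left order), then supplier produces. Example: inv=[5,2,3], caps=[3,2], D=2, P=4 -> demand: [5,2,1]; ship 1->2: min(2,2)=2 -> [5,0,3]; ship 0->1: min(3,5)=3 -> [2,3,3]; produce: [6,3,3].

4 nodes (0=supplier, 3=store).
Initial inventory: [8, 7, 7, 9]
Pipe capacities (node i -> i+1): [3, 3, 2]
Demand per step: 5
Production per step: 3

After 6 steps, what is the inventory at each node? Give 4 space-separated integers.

Step 1: demand=5,sold=5 ship[2->3]=2 ship[1->2]=3 ship[0->1]=3 prod=3 -> inv=[8 7 8 6]
Step 2: demand=5,sold=5 ship[2->3]=2 ship[1->2]=3 ship[0->1]=3 prod=3 -> inv=[8 7 9 3]
Step 3: demand=5,sold=3 ship[2->3]=2 ship[1->2]=3 ship[0->1]=3 prod=3 -> inv=[8 7 10 2]
Step 4: demand=5,sold=2 ship[2->3]=2 ship[1->2]=3 ship[0->1]=3 prod=3 -> inv=[8 7 11 2]
Step 5: demand=5,sold=2 ship[2->3]=2 ship[1->2]=3 ship[0->1]=3 prod=3 -> inv=[8 7 12 2]
Step 6: demand=5,sold=2 ship[2->3]=2 ship[1->2]=3 ship[0->1]=3 prod=3 -> inv=[8 7 13 2]

8 7 13 2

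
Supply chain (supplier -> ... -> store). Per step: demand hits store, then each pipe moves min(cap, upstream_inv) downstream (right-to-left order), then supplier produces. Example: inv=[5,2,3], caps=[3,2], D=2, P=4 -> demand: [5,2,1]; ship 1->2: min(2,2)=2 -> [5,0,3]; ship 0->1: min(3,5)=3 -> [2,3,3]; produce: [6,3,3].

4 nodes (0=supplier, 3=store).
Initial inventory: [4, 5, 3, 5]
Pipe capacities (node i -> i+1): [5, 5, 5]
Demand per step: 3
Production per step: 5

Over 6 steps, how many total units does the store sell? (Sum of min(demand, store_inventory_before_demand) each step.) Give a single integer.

Step 1: sold=3 (running total=3) -> [5 4 5 5]
Step 2: sold=3 (running total=6) -> [5 5 4 7]
Step 3: sold=3 (running total=9) -> [5 5 5 8]
Step 4: sold=3 (running total=12) -> [5 5 5 10]
Step 5: sold=3 (running total=15) -> [5 5 5 12]
Step 6: sold=3 (running total=18) -> [5 5 5 14]

Answer: 18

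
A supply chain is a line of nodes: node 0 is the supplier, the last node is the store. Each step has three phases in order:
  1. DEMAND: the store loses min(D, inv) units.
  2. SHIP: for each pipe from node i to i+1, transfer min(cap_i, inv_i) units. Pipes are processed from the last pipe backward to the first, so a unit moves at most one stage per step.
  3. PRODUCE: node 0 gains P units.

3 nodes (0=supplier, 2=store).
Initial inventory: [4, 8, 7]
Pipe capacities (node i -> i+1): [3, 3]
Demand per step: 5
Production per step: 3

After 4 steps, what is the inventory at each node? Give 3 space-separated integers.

Step 1: demand=5,sold=5 ship[1->2]=3 ship[0->1]=3 prod=3 -> inv=[4 8 5]
Step 2: demand=5,sold=5 ship[1->2]=3 ship[0->1]=3 prod=3 -> inv=[4 8 3]
Step 3: demand=5,sold=3 ship[1->2]=3 ship[0->1]=3 prod=3 -> inv=[4 8 3]
Step 4: demand=5,sold=3 ship[1->2]=3 ship[0->1]=3 prod=3 -> inv=[4 8 3]

4 8 3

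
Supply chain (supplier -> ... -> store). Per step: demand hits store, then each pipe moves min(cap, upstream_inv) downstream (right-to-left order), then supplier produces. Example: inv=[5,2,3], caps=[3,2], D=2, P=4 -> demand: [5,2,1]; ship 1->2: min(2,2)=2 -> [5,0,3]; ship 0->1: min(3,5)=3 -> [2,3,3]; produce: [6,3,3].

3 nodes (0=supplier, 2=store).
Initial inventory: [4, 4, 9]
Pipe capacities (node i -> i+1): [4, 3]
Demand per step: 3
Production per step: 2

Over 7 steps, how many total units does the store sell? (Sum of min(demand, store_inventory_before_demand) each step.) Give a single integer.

Step 1: sold=3 (running total=3) -> [2 5 9]
Step 2: sold=3 (running total=6) -> [2 4 9]
Step 3: sold=3 (running total=9) -> [2 3 9]
Step 4: sold=3 (running total=12) -> [2 2 9]
Step 5: sold=3 (running total=15) -> [2 2 8]
Step 6: sold=3 (running total=18) -> [2 2 7]
Step 7: sold=3 (running total=21) -> [2 2 6]

Answer: 21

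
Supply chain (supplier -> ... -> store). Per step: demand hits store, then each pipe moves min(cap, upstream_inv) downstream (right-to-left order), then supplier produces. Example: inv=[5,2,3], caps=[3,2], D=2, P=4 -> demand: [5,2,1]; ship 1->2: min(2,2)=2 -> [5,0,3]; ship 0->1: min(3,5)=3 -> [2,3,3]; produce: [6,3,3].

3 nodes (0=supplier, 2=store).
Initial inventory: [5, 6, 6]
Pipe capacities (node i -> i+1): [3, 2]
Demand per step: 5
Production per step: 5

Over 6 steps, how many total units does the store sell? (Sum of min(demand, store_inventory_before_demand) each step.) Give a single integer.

Step 1: sold=5 (running total=5) -> [7 7 3]
Step 2: sold=3 (running total=8) -> [9 8 2]
Step 3: sold=2 (running total=10) -> [11 9 2]
Step 4: sold=2 (running total=12) -> [13 10 2]
Step 5: sold=2 (running total=14) -> [15 11 2]
Step 6: sold=2 (running total=16) -> [17 12 2]

Answer: 16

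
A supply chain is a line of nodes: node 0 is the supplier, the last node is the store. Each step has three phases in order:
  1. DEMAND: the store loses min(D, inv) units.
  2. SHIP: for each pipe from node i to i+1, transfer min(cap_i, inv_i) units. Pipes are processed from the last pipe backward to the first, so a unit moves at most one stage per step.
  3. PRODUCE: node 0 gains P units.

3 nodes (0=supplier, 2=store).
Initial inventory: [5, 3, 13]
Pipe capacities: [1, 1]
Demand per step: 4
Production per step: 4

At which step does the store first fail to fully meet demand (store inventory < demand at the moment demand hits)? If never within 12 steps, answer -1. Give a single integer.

Step 1: demand=4,sold=4 ship[1->2]=1 ship[0->1]=1 prod=4 -> [8 3 10]
Step 2: demand=4,sold=4 ship[1->2]=1 ship[0->1]=1 prod=4 -> [11 3 7]
Step 3: demand=4,sold=4 ship[1->2]=1 ship[0->1]=1 prod=4 -> [14 3 4]
Step 4: demand=4,sold=4 ship[1->2]=1 ship[0->1]=1 prod=4 -> [17 3 1]
Step 5: demand=4,sold=1 ship[1->2]=1 ship[0->1]=1 prod=4 -> [20 3 1]
Step 6: demand=4,sold=1 ship[1->2]=1 ship[0->1]=1 prod=4 -> [23 3 1]
Step 7: demand=4,sold=1 ship[1->2]=1 ship[0->1]=1 prod=4 -> [26 3 1]
Step 8: demand=4,sold=1 ship[1->2]=1 ship[0->1]=1 prod=4 -> [29 3 1]
Step 9: demand=4,sold=1 ship[1->2]=1 ship[0->1]=1 prod=4 -> [32 3 1]
Step 10: demand=4,sold=1 ship[1->2]=1 ship[0->1]=1 prod=4 -> [35 3 1]
Step 11: demand=4,sold=1 ship[1->2]=1 ship[0->1]=1 prod=4 -> [38 3 1]
Step 12: demand=4,sold=1 ship[1->2]=1 ship[0->1]=1 prod=4 -> [41 3 1]
First stockout at step 5

5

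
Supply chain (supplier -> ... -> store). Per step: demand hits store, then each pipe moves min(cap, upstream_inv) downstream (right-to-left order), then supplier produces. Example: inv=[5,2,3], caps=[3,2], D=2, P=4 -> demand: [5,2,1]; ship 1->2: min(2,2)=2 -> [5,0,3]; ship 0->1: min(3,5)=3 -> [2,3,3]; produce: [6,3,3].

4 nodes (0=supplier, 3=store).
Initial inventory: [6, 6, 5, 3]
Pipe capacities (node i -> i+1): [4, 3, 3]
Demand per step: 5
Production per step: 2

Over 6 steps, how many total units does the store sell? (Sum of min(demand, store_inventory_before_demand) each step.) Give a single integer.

Step 1: sold=3 (running total=3) -> [4 7 5 3]
Step 2: sold=3 (running total=6) -> [2 8 5 3]
Step 3: sold=3 (running total=9) -> [2 7 5 3]
Step 4: sold=3 (running total=12) -> [2 6 5 3]
Step 5: sold=3 (running total=15) -> [2 5 5 3]
Step 6: sold=3 (running total=18) -> [2 4 5 3]

Answer: 18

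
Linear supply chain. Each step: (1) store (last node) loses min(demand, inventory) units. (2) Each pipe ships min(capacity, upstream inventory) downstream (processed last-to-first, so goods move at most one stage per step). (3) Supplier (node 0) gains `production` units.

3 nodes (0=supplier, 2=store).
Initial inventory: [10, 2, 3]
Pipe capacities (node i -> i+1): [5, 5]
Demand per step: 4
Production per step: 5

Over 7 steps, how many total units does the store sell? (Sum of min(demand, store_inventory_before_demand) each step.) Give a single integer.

Step 1: sold=3 (running total=3) -> [10 5 2]
Step 2: sold=2 (running total=5) -> [10 5 5]
Step 3: sold=4 (running total=9) -> [10 5 6]
Step 4: sold=4 (running total=13) -> [10 5 7]
Step 5: sold=4 (running total=17) -> [10 5 8]
Step 6: sold=4 (running total=21) -> [10 5 9]
Step 7: sold=4 (running total=25) -> [10 5 10]

Answer: 25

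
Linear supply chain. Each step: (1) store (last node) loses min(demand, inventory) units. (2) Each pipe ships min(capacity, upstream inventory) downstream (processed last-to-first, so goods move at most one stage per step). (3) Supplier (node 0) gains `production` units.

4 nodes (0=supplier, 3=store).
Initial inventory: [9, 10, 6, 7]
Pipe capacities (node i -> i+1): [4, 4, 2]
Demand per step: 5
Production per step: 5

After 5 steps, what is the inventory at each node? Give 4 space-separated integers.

Step 1: demand=5,sold=5 ship[2->3]=2 ship[1->2]=4 ship[0->1]=4 prod=5 -> inv=[10 10 8 4]
Step 2: demand=5,sold=4 ship[2->3]=2 ship[1->2]=4 ship[0->1]=4 prod=5 -> inv=[11 10 10 2]
Step 3: demand=5,sold=2 ship[2->3]=2 ship[1->2]=4 ship[0->1]=4 prod=5 -> inv=[12 10 12 2]
Step 4: demand=5,sold=2 ship[2->3]=2 ship[1->2]=4 ship[0->1]=4 prod=5 -> inv=[13 10 14 2]
Step 5: demand=5,sold=2 ship[2->3]=2 ship[1->2]=4 ship[0->1]=4 prod=5 -> inv=[14 10 16 2]

14 10 16 2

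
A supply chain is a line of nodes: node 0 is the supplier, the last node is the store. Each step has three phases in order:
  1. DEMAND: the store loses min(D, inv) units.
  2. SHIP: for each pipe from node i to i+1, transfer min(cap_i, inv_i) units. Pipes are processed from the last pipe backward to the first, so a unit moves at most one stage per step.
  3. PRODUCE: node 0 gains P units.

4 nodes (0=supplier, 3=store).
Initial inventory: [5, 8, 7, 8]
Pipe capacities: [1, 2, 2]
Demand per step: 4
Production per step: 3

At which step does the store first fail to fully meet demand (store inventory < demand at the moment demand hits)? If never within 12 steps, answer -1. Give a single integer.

Step 1: demand=4,sold=4 ship[2->3]=2 ship[1->2]=2 ship[0->1]=1 prod=3 -> [7 7 7 6]
Step 2: demand=4,sold=4 ship[2->3]=2 ship[1->2]=2 ship[0->1]=1 prod=3 -> [9 6 7 4]
Step 3: demand=4,sold=4 ship[2->3]=2 ship[1->2]=2 ship[0->1]=1 prod=3 -> [11 5 7 2]
Step 4: demand=4,sold=2 ship[2->3]=2 ship[1->2]=2 ship[0->1]=1 prod=3 -> [13 4 7 2]
Step 5: demand=4,sold=2 ship[2->3]=2 ship[1->2]=2 ship[0->1]=1 prod=3 -> [15 3 7 2]
Step 6: demand=4,sold=2 ship[2->3]=2 ship[1->2]=2 ship[0->1]=1 prod=3 -> [17 2 7 2]
Step 7: demand=4,sold=2 ship[2->3]=2 ship[1->2]=2 ship[0->1]=1 prod=3 -> [19 1 7 2]
Step 8: demand=4,sold=2 ship[2->3]=2 ship[1->2]=1 ship[0->1]=1 prod=3 -> [21 1 6 2]
Step 9: demand=4,sold=2 ship[2->3]=2 ship[1->2]=1 ship[0->1]=1 prod=3 -> [23 1 5 2]
Step 10: demand=4,sold=2 ship[2->3]=2 ship[1->2]=1 ship[0->1]=1 prod=3 -> [25 1 4 2]
Step 11: demand=4,sold=2 ship[2->3]=2 ship[1->2]=1 ship[0->1]=1 prod=3 -> [27 1 3 2]
Step 12: demand=4,sold=2 ship[2->3]=2 ship[1->2]=1 ship[0->1]=1 prod=3 -> [29 1 2 2]
First stockout at step 4

4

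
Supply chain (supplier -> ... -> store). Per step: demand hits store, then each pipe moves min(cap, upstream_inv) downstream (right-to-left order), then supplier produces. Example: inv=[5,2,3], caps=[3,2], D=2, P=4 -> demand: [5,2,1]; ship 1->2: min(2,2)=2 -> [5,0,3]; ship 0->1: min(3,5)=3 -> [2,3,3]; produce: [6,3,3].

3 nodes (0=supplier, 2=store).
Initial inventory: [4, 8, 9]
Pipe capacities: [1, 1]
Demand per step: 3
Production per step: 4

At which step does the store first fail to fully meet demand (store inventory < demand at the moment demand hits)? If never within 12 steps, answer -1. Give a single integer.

Step 1: demand=3,sold=3 ship[1->2]=1 ship[0->1]=1 prod=4 -> [7 8 7]
Step 2: demand=3,sold=3 ship[1->2]=1 ship[0->1]=1 prod=4 -> [10 8 5]
Step 3: demand=3,sold=3 ship[1->2]=1 ship[0->1]=1 prod=4 -> [13 8 3]
Step 4: demand=3,sold=3 ship[1->2]=1 ship[0->1]=1 prod=4 -> [16 8 1]
Step 5: demand=3,sold=1 ship[1->2]=1 ship[0->1]=1 prod=4 -> [19 8 1]
Step 6: demand=3,sold=1 ship[1->2]=1 ship[0->1]=1 prod=4 -> [22 8 1]
Step 7: demand=3,sold=1 ship[1->2]=1 ship[0->1]=1 prod=4 -> [25 8 1]
Step 8: demand=3,sold=1 ship[1->2]=1 ship[0->1]=1 prod=4 -> [28 8 1]
Step 9: demand=3,sold=1 ship[1->2]=1 ship[0->1]=1 prod=4 -> [31 8 1]
Step 10: demand=3,sold=1 ship[1->2]=1 ship[0->1]=1 prod=4 -> [34 8 1]
Step 11: demand=3,sold=1 ship[1->2]=1 ship[0->1]=1 prod=4 -> [37 8 1]
Step 12: demand=3,sold=1 ship[1->2]=1 ship[0->1]=1 prod=4 -> [40 8 1]
First stockout at step 5

5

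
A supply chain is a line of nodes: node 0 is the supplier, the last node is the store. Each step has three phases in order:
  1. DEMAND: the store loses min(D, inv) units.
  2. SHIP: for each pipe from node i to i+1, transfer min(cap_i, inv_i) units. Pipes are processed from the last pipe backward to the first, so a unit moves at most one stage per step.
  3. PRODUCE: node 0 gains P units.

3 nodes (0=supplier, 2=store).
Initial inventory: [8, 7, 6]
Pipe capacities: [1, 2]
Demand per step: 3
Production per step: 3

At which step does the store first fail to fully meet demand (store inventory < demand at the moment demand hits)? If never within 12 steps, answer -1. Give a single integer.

Step 1: demand=3,sold=3 ship[1->2]=2 ship[0->1]=1 prod=3 -> [10 6 5]
Step 2: demand=3,sold=3 ship[1->2]=2 ship[0->1]=1 prod=3 -> [12 5 4]
Step 3: demand=3,sold=3 ship[1->2]=2 ship[0->1]=1 prod=3 -> [14 4 3]
Step 4: demand=3,sold=3 ship[1->2]=2 ship[0->1]=1 prod=3 -> [16 3 2]
Step 5: demand=3,sold=2 ship[1->2]=2 ship[0->1]=1 prod=3 -> [18 2 2]
Step 6: demand=3,sold=2 ship[1->2]=2 ship[0->1]=1 prod=3 -> [20 1 2]
Step 7: demand=3,sold=2 ship[1->2]=1 ship[0->1]=1 prod=3 -> [22 1 1]
Step 8: demand=3,sold=1 ship[1->2]=1 ship[0->1]=1 prod=3 -> [24 1 1]
Step 9: demand=3,sold=1 ship[1->2]=1 ship[0->1]=1 prod=3 -> [26 1 1]
Step 10: demand=3,sold=1 ship[1->2]=1 ship[0->1]=1 prod=3 -> [28 1 1]
Step 11: demand=3,sold=1 ship[1->2]=1 ship[0->1]=1 prod=3 -> [30 1 1]
Step 12: demand=3,sold=1 ship[1->2]=1 ship[0->1]=1 prod=3 -> [32 1 1]
First stockout at step 5

5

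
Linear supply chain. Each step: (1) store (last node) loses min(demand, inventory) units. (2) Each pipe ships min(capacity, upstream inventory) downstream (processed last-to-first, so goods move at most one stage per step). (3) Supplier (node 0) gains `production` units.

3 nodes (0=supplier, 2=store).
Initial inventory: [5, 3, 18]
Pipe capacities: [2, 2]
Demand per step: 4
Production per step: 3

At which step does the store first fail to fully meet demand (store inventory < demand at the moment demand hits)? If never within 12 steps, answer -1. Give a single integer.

Step 1: demand=4,sold=4 ship[1->2]=2 ship[0->1]=2 prod=3 -> [6 3 16]
Step 2: demand=4,sold=4 ship[1->2]=2 ship[0->1]=2 prod=3 -> [7 3 14]
Step 3: demand=4,sold=4 ship[1->2]=2 ship[0->1]=2 prod=3 -> [8 3 12]
Step 4: demand=4,sold=4 ship[1->2]=2 ship[0->1]=2 prod=3 -> [9 3 10]
Step 5: demand=4,sold=4 ship[1->2]=2 ship[0->1]=2 prod=3 -> [10 3 8]
Step 6: demand=4,sold=4 ship[1->2]=2 ship[0->1]=2 prod=3 -> [11 3 6]
Step 7: demand=4,sold=4 ship[1->2]=2 ship[0->1]=2 prod=3 -> [12 3 4]
Step 8: demand=4,sold=4 ship[1->2]=2 ship[0->1]=2 prod=3 -> [13 3 2]
Step 9: demand=4,sold=2 ship[1->2]=2 ship[0->1]=2 prod=3 -> [14 3 2]
Step 10: demand=4,sold=2 ship[1->2]=2 ship[0->1]=2 prod=3 -> [15 3 2]
Step 11: demand=4,sold=2 ship[1->2]=2 ship[0->1]=2 prod=3 -> [16 3 2]
Step 12: demand=4,sold=2 ship[1->2]=2 ship[0->1]=2 prod=3 -> [17 3 2]
First stockout at step 9

9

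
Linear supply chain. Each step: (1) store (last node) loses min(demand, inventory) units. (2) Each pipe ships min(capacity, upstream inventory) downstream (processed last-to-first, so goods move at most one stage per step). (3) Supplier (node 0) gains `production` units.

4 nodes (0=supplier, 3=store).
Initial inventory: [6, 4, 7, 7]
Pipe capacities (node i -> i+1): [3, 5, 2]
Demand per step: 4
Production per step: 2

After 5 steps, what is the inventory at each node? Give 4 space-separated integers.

Step 1: demand=4,sold=4 ship[2->3]=2 ship[1->2]=4 ship[0->1]=3 prod=2 -> inv=[5 3 9 5]
Step 2: demand=4,sold=4 ship[2->3]=2 ship[1->2]=3 ship[0->1]=3 prod=2 -> inv=[4 3 10 3]
Step 3: demand=4,sold=3 ship[2->3]=2 ship[1->2]=3 ship[0->1]=3 prod=2 -> inv=[3 3 11 2]
Step 4: demand=4,sold=2 ship[2->3]=2 ship[1->2]=3 ship[0->1]=3 prod=2 -> inv=[2 3 12 2]
Step 5: demand=4,sold=2 ship[2->3]=2 ship[1->2]=3 ship[0->1]=2 prod=2 -> inv=[2 2 13 2]

2 2 13 2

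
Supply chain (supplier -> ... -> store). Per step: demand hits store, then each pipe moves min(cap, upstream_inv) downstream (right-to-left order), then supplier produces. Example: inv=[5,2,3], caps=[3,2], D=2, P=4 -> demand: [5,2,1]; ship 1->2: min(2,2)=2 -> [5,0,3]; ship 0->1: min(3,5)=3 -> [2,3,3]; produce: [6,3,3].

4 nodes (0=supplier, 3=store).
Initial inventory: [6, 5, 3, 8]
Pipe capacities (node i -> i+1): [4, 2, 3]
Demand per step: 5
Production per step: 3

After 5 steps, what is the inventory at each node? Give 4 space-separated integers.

Step 1: demand=5,sold=5 ship[2->3]=3 ship[1->2]=2 ship[0->1]=4 prod=3 -> inv=[5 7 2 6]
Step 2: demand=5,sold=5 ship[2->3]=2 ship[1->2]=2 ship[0->1]=4 prod=3 -> inv=[4 9 2 3]
Step 3: demand=5,sold=3 ship[2->3]=2 ship[1->2]=2 ship[0->1]=4 prod=3 -> inv=[3 11 2 2]
Step 4: demand=5,sold=2 ship[2->3]=2 ship[1->2]=2 ship[0->1]=3 prod=3 -> inv=[3 12 2 2]
Step 5: demand=5,sold=2 ship[2->3]=2 ship[1->2]=2 ship[0->1]=3 prod=3 -> inv=[3 13 2 2]

3 13 2 2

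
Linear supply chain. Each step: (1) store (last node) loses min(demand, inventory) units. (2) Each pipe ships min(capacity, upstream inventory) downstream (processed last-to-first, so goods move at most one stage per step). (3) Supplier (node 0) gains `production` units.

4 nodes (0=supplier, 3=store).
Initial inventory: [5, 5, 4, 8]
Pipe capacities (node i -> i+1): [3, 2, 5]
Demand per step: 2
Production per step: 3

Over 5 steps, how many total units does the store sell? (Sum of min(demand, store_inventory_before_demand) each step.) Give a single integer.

Answer: 10

Derivation:
Step 1: sold=2 (running total=2) -> [5 6 2 10]
Step 2: sold=2 (running total=4) -> [5 7 2 10]
Step 3: sold=2 (running total=6) -> [5 8 2 10]
Step 4: sold=2 (running total=8) -> [5 9 2 10]
Step 5: sold=2 (running total=10) -> [5 10 2 10]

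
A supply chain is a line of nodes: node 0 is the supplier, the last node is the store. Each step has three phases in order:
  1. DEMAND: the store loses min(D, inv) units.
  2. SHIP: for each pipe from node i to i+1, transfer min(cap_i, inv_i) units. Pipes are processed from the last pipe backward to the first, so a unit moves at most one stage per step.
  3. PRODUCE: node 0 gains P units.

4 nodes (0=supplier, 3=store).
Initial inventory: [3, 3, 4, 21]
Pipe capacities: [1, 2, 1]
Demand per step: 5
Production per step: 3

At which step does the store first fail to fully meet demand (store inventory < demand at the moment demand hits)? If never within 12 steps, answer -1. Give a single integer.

Step 1: demand=5,sold=5 ship[2->3]=1 ship[1->2]=2 ship[0->1]=1 prod=3 -> [5 2 5 17]
Step 2: demand=5,sold=5 ship[2->3]=1 ship[1->2]=2 ship[0->1]=1 prod=3 -> [7 1 6 13]
Step 3: demand=5,sold=5 ship[2->3]=1 ship[1->2]=1 ship[0->1]=1 prod=3 -> [9 1 6 9]
Step 4: demand=5,sold=5 ship[2->3]=1 ship[1->2]=1 ship[0->1]=1 prod=3 -> [11 1 6 5]
Step 5: demand=5,sold=5 ship[2->3]=1 ship[1->2]=1 ship[0->1]=1 prod=3 -> [13 1 6 1]
Step 6: demand=5,sold=1 ship[2->3]=1 ship[1->2]=1 ship[0->1]=1 prod=3 -> [15 1 6 1]
Step 7: demand=5,sold=1 ship[2->3]=1 ship[1->2]=1 ship[0->1]=1 prod=3 -> [17 1 6 1]
Step 8: demand=5,sold=1 ship[2->3]=1 ship[1->2]=1 ship[0->1]=1 prod=3 -> [19 1 6 1]
Step 9: demand=5,sold=1 ship[2->3]=1 ship[1->2]=1 ship[0->1]=1 prod=3 -> [21 1 6 1]
Step 10: demand=5,sold=1 ship[2->3]=1 ship[1->2]=1 ship[0->1]=1 prod=3 -> [23 1 6 1]
Step 11: demand=5,sold=1 ship[2->3]=1 ship[1->2]=1 ship[0->1]=1 prod=3 -> [25 1 6 1]
Step 12: demand=5,sold=1 ship[2->3]=1 ship[1->2]=1 ship[0->1]=1 prod=3 -> [27 1 6 1]
First stockout at step 6

6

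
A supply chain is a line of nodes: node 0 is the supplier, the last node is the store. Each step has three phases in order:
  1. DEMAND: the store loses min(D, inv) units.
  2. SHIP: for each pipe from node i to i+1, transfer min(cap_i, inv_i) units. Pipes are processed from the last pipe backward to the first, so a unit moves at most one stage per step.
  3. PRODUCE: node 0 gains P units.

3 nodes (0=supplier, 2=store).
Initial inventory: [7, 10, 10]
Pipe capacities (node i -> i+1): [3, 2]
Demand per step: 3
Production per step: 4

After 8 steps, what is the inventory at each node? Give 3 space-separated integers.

Step 1: demand=3,sold=3 ship[1->2]=2 ship[0->1]=3 prod=4 -> inv=[8 11 9]
Step 2: demand=3,sold=3 ship[1->2]=2 ship[0->1]=3 prod=4 -> inv=[9 12 8]
Step 3: demand=3,sold=3 ship[1->2]=2 ship[0->1]=3 prod=4 -> inv=[10 13 7]
Step 4: demand=3,sold=3 ship[1->2]=2 ship[0->1]=3 prod=4 -> inv=[11 14 6]
Step 5: demand=3,sold=3 ship[1->2]=2 ship[0->1]=3 prod=4 -> inv=[12 15 5]
Step 6: demand=3,sold=3 ship[1->2]=2 ship[0->1]=3 prod=4 -> inv=[13 16 4]
Step 7: demand=3,sold=3 ship[1->2]=2 ship[0->1]=3 prod=4 -> inv=[14 17 3]
Step 8: demand=3,sold=3 ship[1->2]=2 ship[0->1]=3 prod=4 -> inv=[15 18 2]

15 18 2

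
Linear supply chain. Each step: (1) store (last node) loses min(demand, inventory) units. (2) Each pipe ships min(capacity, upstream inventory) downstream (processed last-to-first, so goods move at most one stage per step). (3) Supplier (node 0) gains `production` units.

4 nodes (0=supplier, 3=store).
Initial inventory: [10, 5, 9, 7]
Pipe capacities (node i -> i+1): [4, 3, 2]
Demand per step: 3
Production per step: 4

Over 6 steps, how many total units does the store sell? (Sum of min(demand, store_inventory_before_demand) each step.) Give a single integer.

Answer: 17

Derivation:
Step 1: sold=3 (running total=3) -> [10 6 10 6]
Step 2: sold=3 (running total=6) -> [10 7 11 5]
Step 3: sold=3 (running total=9) -> [10 8 12 4]
Step 4: sold=3 (running total=12) -> [10 9 13 3]
Step 5: sold=3 (running total=15) -> [10 10 14 2]
Step 6: sold=2 (running total=17) -> [10 11 15 2]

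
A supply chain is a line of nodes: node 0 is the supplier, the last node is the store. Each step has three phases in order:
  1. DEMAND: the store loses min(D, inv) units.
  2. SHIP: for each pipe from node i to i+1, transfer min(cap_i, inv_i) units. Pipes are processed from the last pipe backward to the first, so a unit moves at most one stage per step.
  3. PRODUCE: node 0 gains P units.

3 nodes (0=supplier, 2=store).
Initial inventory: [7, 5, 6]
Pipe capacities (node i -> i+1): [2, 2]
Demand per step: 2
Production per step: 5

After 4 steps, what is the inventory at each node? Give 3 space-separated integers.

Step 1: demand=2,sold=2 ship[1->2]=2 ship[0->1]=2 prod=5 -> inv=[10 5 6]
Step 2: demand=2,sold=2 ship[1->2]=2 ship[0->1]=2 prod=5 -> inv=[13 5 6]
Step 3: demand=2,sold=2 ship[1->2]=2 ship[0->1]=2 prod=5 -> inv=[16 5 6]
Step 4: demand=2,sold=2 ship[1->2]=2 ship[0->1]=2 prod=5 -> inv=[19 5 6]

19 5 6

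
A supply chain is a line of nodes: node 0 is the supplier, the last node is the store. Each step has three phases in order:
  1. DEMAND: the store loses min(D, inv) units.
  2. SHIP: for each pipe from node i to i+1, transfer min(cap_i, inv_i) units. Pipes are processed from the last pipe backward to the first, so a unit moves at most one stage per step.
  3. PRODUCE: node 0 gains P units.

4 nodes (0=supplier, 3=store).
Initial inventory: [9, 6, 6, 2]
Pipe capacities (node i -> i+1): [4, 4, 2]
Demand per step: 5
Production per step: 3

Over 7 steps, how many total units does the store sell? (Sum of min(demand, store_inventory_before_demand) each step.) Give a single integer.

Step 1: sold=2 (running total=2) -> [8 6 8 2]
Step 2: sold=2 (running total=4) -> [7 6 10 2]
Step 3: sold=2 (running total=6) -> [6 6 12 2]
Step 4: sold=2 (running total=8) -> [5 6 14 2]
Step 5: sold=2 (running total=10) -> [4 6 16 2]
Step 6: sold=2 (running total=12) -> [3 6 18 2]
Step 7: sold=2 (running total=14) -> [3 5 20 2]

Answer: 14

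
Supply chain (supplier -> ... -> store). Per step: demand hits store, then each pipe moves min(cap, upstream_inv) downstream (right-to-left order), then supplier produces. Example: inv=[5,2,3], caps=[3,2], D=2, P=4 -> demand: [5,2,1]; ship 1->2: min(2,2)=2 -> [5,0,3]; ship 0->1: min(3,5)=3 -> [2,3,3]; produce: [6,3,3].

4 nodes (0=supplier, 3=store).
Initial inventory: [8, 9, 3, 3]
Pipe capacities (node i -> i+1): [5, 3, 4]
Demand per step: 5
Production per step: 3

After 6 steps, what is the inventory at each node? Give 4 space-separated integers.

Step 1: demand=5,sold=3 ship[2->3]=3 ship[1->2]=3 ship[0->1]=5 prod=3 -> inv=[6 11 3 3]
Step 2: demand=5,sold=3 ship[2->3]=3 ship[1->2]=3 ship[0->1]=5 prod=3 -> inv=[4 13 3 3]
Step 3: demand=5,sold=3 ship[2->3]=3 ship[1->2]=3 ship[0->1]=4 prod=3 -> inv=[3 14 3 3]
Step 4: demand=5,sold=3 ship[2->3]=3 ship[1->2]=3 ship[0->1]=3 prod=3 -> inv=[3 14 3 3]
Step 5: demand=5,sold=3 ship[2->3]=3 ship[1->2]=3 ship[0->1]=3 prod=3 -> inv=[3 14 3 3]
Step 6: demand=5,sold=3 ship[2->3]=3 ship[1->2]=3 ship[0->1]=3 prod=3 -> inv=[3 14 3 3]

3 14 3 3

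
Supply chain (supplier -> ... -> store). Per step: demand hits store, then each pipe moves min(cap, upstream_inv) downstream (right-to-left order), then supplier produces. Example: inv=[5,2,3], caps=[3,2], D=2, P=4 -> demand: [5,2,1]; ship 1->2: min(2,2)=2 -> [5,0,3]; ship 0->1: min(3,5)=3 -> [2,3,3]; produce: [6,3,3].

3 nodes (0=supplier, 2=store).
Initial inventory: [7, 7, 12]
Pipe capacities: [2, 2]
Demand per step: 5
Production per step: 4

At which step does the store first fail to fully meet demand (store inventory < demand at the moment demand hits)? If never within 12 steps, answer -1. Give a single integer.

Step 1: demand=5,sold=5 ship[1->2]=2 ship[0->1]=2 prod=4 -> [9 7 9]
Step 2: demand=5,sold=5 ship[1->2]=2 ship[0->1]=2 prod=4 -> [11 7 6]
Step 3: demand=5,sold=5 ship[1->2]=2 ship[0->1]=2 prod=4 -> [13 7 3]
Step 4: demand=5,sold=3 ship[1->2]=2 ship[0->1]=2 prod=4 -> [15 7 2]
Step 5: demand=5,sold=2 ship[1->2]=2 ship[0->1]=2 prod=4 -> [17 7 2]
Step 6: demand=5,sold=2 ship[1->2]=2 ship[0->1]=2 prod=4 -> [19 7 2]
Step 7: demand=5,sold=2 ship[1->2]=2 ship[0->1]=2 prod=4 -> [21 7 2]
Step 8: demand=5,sold=2 ship[1->2]=2 ship[0->1]=2 prod=4 -> [23 7 2]
Step 9: demand=5,sold=2 ship[1->2]=2 ship[0->1]=2 prod=4 -> [25 7 2]
Step 10: demand=5,sold=2 ship[1->2]=2 ship[0->1]=2 prod=4 -> [27 7 2]
Step 11: demand=5,sold=2 ship[1->2]=2 ship[0->1]=2 prod=4 -> [29 7 2]
Step 12: demand=5,sold=2 ship[1->2]=2 ship[0->1]=2 prod=4 -> [31 7 2]
First stockout at step 4

4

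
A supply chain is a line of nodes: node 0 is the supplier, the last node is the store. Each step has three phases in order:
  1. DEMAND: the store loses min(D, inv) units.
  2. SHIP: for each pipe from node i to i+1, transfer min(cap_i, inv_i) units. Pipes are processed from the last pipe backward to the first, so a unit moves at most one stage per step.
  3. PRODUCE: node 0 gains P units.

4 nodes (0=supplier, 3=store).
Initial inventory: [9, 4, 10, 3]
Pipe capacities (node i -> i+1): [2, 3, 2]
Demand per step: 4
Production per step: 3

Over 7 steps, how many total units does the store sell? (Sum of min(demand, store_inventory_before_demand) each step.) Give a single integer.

Answer: 15

Derivation:
Step 1: sold=3 (running total=3) -> [10 3 11 2]
Step 2: sold=2 (running total=5) -> [11 2 12 2]
Step 3: sold=2 (running total=7) -> [12 2 12 2]
Step 4: sold=2 (running total=9) -> [13 2 12 2]
Step 5: sold=2 (running total=11) -> [14 2 12 2]
Step 6: sold=2 (running total=13) -> [15 2 12 2]
Step 7: sold=2 (running total=15) -> [16 2 12 2]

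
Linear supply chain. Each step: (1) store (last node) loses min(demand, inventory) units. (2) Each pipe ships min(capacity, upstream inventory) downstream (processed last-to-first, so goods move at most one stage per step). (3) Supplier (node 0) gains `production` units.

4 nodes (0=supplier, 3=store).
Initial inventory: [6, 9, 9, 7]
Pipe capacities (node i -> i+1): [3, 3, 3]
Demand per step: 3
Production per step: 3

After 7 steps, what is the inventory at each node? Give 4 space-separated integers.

Step 1: demand=3,sold=3 ship[2->3]=3 ship[1->2]=3 ship[0->1]=3 prod=3 -> inv=[6 9 9 7]
Step 2: demand=3,sold=3 ship[2->3]=3 ship[1->2]=3 ship[0->1]=3 prod=3 -> inv=[6 9 9 7]
Step 3: demand=3,sold=3 ship[2->3]=3 ship[1->2]=3 ship[0->1]=3 prod=3 -> inv=[6 9 9 7]
Step 4: demand=3,sold=3 ship[2->3]=3 ship[1->2]=3 ship[0->1]=3 prod=3 -> inv=[6 9 9 7]
Step 5: demand=3,sold=3 ship[2->3]=3 ship[1->2]=3 ship[0->1]=3 prod=3 -> inv=[6 9 9 7]
Step 6: demand=3,sold=3 ship[2->3]=3 ship[1->2]=3 ship[0->1]=3 prod=3 -> inv=[6 9 9 7]
Step 7: demand=3,sold=3 ship[2->3]=3 ship[1->2]=3 ship[0->1]=3 prod=3 -> inv=[6 9 9 7]

6 9 9 7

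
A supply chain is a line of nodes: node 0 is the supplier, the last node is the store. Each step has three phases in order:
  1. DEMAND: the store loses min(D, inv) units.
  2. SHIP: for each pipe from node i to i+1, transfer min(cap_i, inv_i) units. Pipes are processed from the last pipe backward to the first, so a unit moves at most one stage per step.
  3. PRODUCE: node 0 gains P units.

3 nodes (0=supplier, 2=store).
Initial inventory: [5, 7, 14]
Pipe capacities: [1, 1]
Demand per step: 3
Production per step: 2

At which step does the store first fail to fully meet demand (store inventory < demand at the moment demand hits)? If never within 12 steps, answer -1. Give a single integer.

Step 1: demand=3,sold=3 ship[1->2]=1 ship[0->1]=1 prod=2 -> [6 7 12]
Step 2: demand=3,sold=3 ship[1->2]=1 ship[0->1]=1 prod=2 -> [7 7 10]
Step 3: demand=3,sold=3 ship[1->2]=1 ship[0->1]=1 prod=2 -> [8 7 8]
Step 4: demand=3,sold=3 ship[1->2]=1 ship[0->1]=1 prod=2 -> [9 7 6]
Step 5: demand=3,sold=3 ship[1->2]=1 ship[0->1]=1 prod=2 -> [10 7 4]
Step 6: demand=3,sold=3 ship[1->2]=1 ship[0->1]=1 prod=2 -> [11 7 2]
Step 7: demand=3,sold=2 ship[1->2]=1 ship[0->1]=1 prod=2 -> [12 7 1]
Step 8: demand=3,sold=1 ship[1->2]=1 ship[0->1]=1 prod=2 -> [13 7 1]
Step 9: demand=3,sold=1 ship[1->2]=1 ship[0->1]=1 prod=2 -> [14 7 1]
Step 10: demand=3,sold=1 ship[1->2]=1 ship[0->1]=1 prod=2 -> [15 7 1]
Step 11: demand=3,sold=1 ship[1->2]=1 ship[0->1]=1 prod=2 -> [16 7 1]
Step 12: demand=3,sold=1 ship[1->2]=1 ship[0->1]=1 prod=2 -> [17 7 1]
First stockout at step 7

7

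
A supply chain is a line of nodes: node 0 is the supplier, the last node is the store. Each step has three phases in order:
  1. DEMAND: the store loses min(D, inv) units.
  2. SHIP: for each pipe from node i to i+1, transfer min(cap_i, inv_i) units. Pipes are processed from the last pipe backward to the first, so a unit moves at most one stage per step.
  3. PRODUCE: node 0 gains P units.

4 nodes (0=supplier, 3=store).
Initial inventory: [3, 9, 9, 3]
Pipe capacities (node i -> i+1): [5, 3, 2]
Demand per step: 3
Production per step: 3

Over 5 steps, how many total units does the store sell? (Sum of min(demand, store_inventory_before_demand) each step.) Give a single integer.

Step 1: sold=3 (running total=3) -> [3 9 10 2]
Step 2: sold=2 (running total=5) -> [3 9 11 2]
Step 3: sold=2 (running total=7) -> [3 9 12 2]
Step 4: sold=2 (running total=9) -> [3 9 13 2]
Step 5: sold=2 (running total=11) -> [3 9 14 2]

Answer: 11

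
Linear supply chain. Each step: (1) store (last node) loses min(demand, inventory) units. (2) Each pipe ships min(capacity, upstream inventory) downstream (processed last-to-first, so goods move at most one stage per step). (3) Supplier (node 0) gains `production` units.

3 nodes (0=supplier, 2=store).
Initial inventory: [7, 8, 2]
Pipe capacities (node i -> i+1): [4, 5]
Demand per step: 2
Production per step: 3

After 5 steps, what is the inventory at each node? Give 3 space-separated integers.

Step 1: demand=2,sold=2 ship[1->2]=5 ship[0->1]=4 prod=3 -> inv=[6 7 5]
Step 2: demand=2,sold=2 ship[1->2]=5 ship[0->1]=4 prod=3 -> inv=[5 6 8]
Step 3: demand=2,sold=2 ship[1->2]=5 ship[0->1]=4 prod=3 -> inv=[4 5 11]
Step 4: demand=2,sold=2 ship[1->2]=5 ship[0->1]=4 prod=3 -> inv=[3 4 14]
Step 5: demand=2,sold=2 ship[1->2]=4 ship[0->1]=3 prod=3 -> inv=[3 3 16]

3 3 16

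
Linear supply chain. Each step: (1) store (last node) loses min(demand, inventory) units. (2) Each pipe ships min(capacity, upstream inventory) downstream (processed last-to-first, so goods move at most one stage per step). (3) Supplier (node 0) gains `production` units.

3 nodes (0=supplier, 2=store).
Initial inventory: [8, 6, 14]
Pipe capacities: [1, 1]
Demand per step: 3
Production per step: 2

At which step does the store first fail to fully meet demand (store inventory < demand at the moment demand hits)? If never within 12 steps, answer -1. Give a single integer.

Step 1: demand=3,sold=3 ship[1->2]=1 ship[0->1]=1 prod=2 -> [9 6 12]
Step 2: demand=3,sold=3 ship[1->2]=1 ship[0->1]=1 prod=2 -> [10 6 10]
Step 3: demand=3,sold=3 ship[1->2]=1 ship[0->1]=1 prod=2 -> [11 6 8]
Step 4: demand=3,sold=3 ship[1->2]=1 ship[0->1]=1 prod=2 -> [12 6 6]
Step 5: demand=3,sold=3 ship[1->2]=1 ship[0->1]=1 prod=2 -> [13 6 4]
Step 6: demand=3,sold=3 ship[1->2]=1 ship[0->1]=1 prod=2 -> [14 6 2]
Step 7: demand=3,sold=2 ship[1->2]=1 ship[0->1]=1 prod=2 -> [15 6 1]
Step 8: demand=3,sold=1 ship[1->2]=1 ship[0->1]=1 prod=2 -> [16 6 1]
Step 9: demand=3,sold=1 ship[1->2]=1 ship[0->1]=1 prod=2 -> [17 6 1]
Step 10: demand=3,sold=1 ship[1->2]=1 ship[0->1]=1 prod=2 -> [18 6 1]
Step 11: demand=3,sold=1 ship[1->2]=1 ship[0->1]=1 prod=2 -> [19 6 1]
Step 12: demand=3,sold=1 ship[1->2]=1 ship[0->1]=1 prod=2 -> [20 6 1]
First stockout at step 7

7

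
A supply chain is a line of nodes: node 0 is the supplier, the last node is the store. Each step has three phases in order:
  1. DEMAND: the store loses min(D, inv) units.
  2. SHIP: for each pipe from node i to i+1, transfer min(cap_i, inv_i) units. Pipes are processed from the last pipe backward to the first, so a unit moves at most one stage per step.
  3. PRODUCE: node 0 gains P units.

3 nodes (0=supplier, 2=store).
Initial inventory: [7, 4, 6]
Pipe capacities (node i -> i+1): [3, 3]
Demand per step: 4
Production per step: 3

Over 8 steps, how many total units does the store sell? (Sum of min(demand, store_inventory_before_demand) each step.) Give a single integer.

Answer: 27

Derivation:
Step 1: sold=4 (running total=4) -> [7 4 5]
Step 2: sold=4 (running total=8) -> [7 4 4]
Step 3: sold=4 (running total=12) -> [7 4 3]
Step 4: sold=3 (running total=15) -> [7 4 3]
Step 5: sold=3 (running total=18) -> [7 4 3]
Step 6: sold=3 (running total=21) -> [7 4 3]
Step 7: sold=3 (running total=24) -> [7 4 3]
Step 8: sold=3 (running total=27) -> [7 4 3]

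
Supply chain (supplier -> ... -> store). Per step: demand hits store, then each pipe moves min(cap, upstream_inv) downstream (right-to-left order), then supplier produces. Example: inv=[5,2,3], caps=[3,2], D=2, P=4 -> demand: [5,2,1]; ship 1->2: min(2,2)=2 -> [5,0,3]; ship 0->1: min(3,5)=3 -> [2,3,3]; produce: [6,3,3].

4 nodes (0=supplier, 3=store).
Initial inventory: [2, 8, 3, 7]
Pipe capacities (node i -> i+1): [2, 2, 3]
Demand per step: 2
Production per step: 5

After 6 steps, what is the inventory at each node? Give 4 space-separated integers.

Step 1: demand=2,sold=2 ship[2->3]=3 ship[1->2]=2 ship[0->1]=2 prod=5 -> inv=[5 8 2 8]
Step 2: demand=2,sold=2 ship[2->3]=2 ship[1->2]=2 ship[0->1]=2 prod=5 -> inv=[8 8 2 8]
Step 3: demand=2,sold=2 ship[2->3]=2 ship[1->2]=2 ship[0->1]=2 prod=5 -> inv=[11 8 2 8]
Step 4: demand=2,sold=2 ship[2->3]=2 ship[1->2]=2 ship[0->1]=2 prod=5 -> inv=[14 8 2 8]
Step 5: demand=2,sold=2 ship[2->3]=2 ship[1->2]=2 ship[0->1]=2 prod=5 -> inv=[17 8 2 8]
Step 6: demand=2,sold=2 ship[2->3]=2 ship[1->2]=2 ship[0->1]=2 prod=5 -> inv=[20 8 2 8]

20 8 2 8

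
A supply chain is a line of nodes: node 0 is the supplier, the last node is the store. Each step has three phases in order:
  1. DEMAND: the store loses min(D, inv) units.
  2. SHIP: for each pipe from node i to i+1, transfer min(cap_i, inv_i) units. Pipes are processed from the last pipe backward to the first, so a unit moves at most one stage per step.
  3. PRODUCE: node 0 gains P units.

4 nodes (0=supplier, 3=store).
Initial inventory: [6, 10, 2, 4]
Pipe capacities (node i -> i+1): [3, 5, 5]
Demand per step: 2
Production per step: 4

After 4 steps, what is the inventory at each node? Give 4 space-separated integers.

Step 1: demand=2,sold=2 ship[2->3]=2 ship[1->2]=5 ship[0->1]=3 prod=4 -> inv=[7 8 5 4]
Step 2: demand=2,sold=2 ship[2->3]=5 ship[1->2]=5 ship[0->1]=3 prod=4 -> inv=[8 6 5 7]
Step 3: demand=2,sold=2 ship[2->3]=5 ship[1->2]=5 ship[0->1]=3 prod=4 -> inv=[9 4 5 10]
Step 4: demand=2,sold=2 ship[2->3]=5 ship[1->2]=4 ship[0->1]=3 prod=4 -> inv=[10 3 4 13]

10 3 4 13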